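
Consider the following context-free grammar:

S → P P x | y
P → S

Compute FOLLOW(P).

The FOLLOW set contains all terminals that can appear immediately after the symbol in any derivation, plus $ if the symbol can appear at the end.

We compute FOLLOW(P) using the standard algorithm.
FOLLOW(S) starts with {$}.
FIRST(P) = {y}
FIRST(S) = {y}
FOLLOW(P) = {x, y}
FOLLOW(S) = {$, x, y}
Therefore, FOLLOW(P) = {x, y}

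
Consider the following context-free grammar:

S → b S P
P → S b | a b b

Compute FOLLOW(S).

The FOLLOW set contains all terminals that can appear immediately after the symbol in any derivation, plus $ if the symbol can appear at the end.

We compute FOLLOW(S) using the standard algorithm.
FOLLOW(S) starts with {$}.
FIRST(P) = {a, b}
FIRST(S) = {b}
FOLLOW(P) = {$, a, b}
FOLLOW(S) = {$, a, b}
Therefore, FOLLOW(S) = {$, a, b}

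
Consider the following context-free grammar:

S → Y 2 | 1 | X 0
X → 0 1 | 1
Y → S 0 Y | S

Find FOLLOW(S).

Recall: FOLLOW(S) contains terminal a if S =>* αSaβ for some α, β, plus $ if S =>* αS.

We compute FOLLOW(S) using the standard algorithm.
FOLLOW(S) starts with {$}.
FIRST(S) = {0, 1}
FIRST(X) = {0, 1}
FIRST(Y) = {0, 1}
FOLLOW(S) = {$, 0, 2}
FOLLOW(X) = {0}
FOLLOW(Y) = {2}
Therefore, FOLLOW(S) = {$, 0, 2}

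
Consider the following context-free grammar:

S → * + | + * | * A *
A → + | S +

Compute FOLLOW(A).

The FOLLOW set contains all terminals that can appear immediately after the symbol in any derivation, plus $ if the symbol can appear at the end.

We compute FOLLOW(A) using the standard algorithm.
FOLLOW(S) starts with {$}.
FIRST(A) = {*, +}
FIRST(S) = {*, +}
FOLLOW(A) = {*}
FOLLOW(S) = {$, +}
Therefore, FOLLOW(A) = {*}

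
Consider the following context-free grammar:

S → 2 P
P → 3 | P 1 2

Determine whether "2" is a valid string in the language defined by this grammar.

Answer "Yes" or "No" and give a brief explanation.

No - no valid derivation exists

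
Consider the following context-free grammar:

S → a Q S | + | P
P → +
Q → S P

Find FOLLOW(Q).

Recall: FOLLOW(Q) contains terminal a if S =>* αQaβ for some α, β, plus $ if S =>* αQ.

We compute FOLLOW(Q) using the standard algorithm.
FOLLOW(S) starts with {$}.
FIRST(P) = {+}
FIRST(Q) = {+, a}
FIRST(S) = {+, a}
FOLLOW(P) = {$, +, a}
FOLLOW(Q) = {+, a}
FOLLOW(S) = {$, +}
Therefore, FOLLOW(Q) = {+, a}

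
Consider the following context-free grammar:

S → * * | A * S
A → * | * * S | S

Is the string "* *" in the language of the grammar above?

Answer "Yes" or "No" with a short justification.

Yes - a valid derivation exists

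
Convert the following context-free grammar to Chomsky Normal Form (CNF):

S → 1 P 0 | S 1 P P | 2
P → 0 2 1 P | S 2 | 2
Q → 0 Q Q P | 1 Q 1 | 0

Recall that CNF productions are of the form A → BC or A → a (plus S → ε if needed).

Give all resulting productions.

T1 → 1; T0 → 0; S → 2; T2 → 2; P → 2; Q → 0; S → T1 X0; X0 → P T0; S → S X1; X1 → T1 X2; X2 → P P; P → T0 X3; X3 → T2 X4; X4 → T1 P; P → S T2; Q → T0 X5; X5 → Q X6; X6 → Q P; Q → T1 X7; X7 → Q T1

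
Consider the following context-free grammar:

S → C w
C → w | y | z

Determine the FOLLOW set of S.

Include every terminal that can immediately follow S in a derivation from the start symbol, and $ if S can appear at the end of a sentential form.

We compute FOLLOW(S) using the standard algorithm.
FOLLOW(S) starts with {$}.
FIRST(C) = {w, y, z}
FIRST(S) = {w, y, z}
FOLLOW(C) = {w}
FOLLOW(S) = {$}
Therefore, FOLLOW(S) = {$}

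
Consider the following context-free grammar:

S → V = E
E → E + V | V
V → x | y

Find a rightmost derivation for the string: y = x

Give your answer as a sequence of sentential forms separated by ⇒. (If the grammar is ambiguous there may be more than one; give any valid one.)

S ⇒ V = E ⇒ V = V ⇒ V = x ⇒ y = x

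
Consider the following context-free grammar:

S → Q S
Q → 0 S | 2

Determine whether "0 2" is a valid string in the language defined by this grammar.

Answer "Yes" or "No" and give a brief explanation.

No - no valid derivation exists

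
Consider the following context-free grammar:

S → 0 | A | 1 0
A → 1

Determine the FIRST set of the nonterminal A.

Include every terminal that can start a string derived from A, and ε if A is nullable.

We compute FIRST(A) using the standard algorithm.
FIRST(A) = {1}
FIRST(S) = {0, 1}
Therefore, FIRST(A) = {1}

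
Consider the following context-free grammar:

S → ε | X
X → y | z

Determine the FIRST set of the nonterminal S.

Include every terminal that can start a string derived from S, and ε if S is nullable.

We compute FIRST(S) using the standard algorithm.
FIRST(S) = {y, z, ε}
FIRST(X) = {y, z}
Therefore, FIRST(S) = {y, z, ε}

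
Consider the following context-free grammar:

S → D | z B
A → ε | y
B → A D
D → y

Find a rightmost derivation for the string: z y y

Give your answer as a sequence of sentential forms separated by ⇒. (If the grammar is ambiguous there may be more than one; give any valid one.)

S ⇒ z B ⇒ z A D ⇒ z A y ⇒ z y y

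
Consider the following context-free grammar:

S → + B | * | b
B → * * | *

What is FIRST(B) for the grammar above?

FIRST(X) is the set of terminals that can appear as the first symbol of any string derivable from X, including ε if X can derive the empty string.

We compute FIRST(B) using the standard algorithm.
FIRST(B) = {*}
FIRST(S) = {*, +, b}
Therefore, FIRST(B) = {*}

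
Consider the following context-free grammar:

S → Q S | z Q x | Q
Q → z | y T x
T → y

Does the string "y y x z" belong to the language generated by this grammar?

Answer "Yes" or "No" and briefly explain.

Yes - a valid derivation exists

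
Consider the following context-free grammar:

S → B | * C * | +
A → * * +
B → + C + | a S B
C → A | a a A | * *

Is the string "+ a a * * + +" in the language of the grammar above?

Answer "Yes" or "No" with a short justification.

Yes - a valid derivation exists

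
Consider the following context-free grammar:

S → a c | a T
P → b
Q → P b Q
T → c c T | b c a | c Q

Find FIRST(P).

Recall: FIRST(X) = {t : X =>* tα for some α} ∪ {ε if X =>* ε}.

We compute FIRST(P) using the standard algorithm.
FIRST(P) = {b}
FIRST(Q) = {b}
FIRST(S) = {a}
FIRST(T) = {b, c}
Therefore, FIRST(P) = {b}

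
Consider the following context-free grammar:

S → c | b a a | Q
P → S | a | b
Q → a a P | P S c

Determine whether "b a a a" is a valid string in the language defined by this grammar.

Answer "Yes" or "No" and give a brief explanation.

No - no valid derivation exists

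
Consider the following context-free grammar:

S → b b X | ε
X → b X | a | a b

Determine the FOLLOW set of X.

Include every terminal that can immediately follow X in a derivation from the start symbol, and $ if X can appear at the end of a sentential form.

We compute FOLLOW(X) using the standard algorithm.
FOLLOW(S) starts with {$}.
FIRST(S) = {b, ε}
FIRST(X) = {a, b}
FOLLOW(S) = {$}
FOLLOW(X) = {$}
Therefore, FOLLOW(X) = {$}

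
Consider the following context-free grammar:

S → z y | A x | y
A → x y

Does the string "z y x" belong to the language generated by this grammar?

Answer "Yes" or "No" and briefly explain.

No - no valid derivation exists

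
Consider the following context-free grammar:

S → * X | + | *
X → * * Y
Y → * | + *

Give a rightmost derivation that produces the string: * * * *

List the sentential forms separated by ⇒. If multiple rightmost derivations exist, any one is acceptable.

S ⇒ * X ⇒ * * * Y ⇒ * * * *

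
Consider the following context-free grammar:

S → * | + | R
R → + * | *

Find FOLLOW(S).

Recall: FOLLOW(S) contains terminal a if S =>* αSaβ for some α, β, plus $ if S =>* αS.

We compute FOLLOW(S) using the standard algorithm.
FOLLOW(S) starts with {$}.
FIRST(R) = {*, +}
FIRST(S) = {*, +}
FOLLOW(R) = {$}
FOLLOW(S) = {$}
Therefore, FOLLOW(S) = {$}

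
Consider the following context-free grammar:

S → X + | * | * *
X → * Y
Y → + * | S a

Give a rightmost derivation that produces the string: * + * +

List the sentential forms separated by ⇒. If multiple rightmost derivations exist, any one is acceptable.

S ⇒ X + ⇒ * Y + ⇒ * + * +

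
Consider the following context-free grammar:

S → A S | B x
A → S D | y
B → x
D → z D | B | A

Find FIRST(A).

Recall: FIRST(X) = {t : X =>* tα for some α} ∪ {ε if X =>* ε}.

We compute FIRST(A) using the standard algorithm.
FIRST(A) = {x, y}
FIRST(B) = {x}
FIRST(D) = {x, y, z}
FIRST(S) = {x, y}
Therefore, FIRST(A) = {x, y}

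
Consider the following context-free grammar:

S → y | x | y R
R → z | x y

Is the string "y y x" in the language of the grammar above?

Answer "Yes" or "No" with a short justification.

No - no valid derivation exists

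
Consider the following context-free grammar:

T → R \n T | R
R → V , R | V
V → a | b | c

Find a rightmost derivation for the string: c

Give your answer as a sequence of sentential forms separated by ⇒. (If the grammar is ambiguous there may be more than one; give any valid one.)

T ⇒ R ⇒ V ⇒ c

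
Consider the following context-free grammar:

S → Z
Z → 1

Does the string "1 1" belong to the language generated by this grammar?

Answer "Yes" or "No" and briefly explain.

No - no valid derivation exists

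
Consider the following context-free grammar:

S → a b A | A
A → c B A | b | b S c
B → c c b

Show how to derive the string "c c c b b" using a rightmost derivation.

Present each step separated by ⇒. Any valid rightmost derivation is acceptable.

S ⇒ A ⇒ c B A ⇒ c B b ⇒ c c c b b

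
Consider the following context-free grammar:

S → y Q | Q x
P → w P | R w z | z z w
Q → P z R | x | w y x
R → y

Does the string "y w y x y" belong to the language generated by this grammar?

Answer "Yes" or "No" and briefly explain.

No - no valid derivation exists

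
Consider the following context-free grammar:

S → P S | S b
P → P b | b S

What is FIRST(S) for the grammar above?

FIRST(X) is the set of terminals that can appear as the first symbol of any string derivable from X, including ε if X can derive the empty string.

We compute FIRST(S) using the standard algorithm.
FIRST(P) = {b}
FIRST(S) = {b}
Therefore, FIRST(S) = {b}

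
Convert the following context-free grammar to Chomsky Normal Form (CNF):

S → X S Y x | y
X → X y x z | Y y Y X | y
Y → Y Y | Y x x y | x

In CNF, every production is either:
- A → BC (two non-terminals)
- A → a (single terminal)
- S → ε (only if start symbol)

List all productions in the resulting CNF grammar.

TX → x; S → y; TY → y; TZ → z; X → y; Y → x; S → X X0; X0 → S X1; X1 → Y TX; X → X X2; X2 → TY X3; X3 → TX TZ; X → Y X4; X4 → TY X5; X5 → Y X; Y → Y Y; Y → Y X6; X6 → TX X7; X7 → TX TY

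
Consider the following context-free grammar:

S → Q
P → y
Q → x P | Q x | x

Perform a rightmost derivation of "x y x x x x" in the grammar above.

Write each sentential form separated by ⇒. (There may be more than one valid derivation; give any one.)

S ⇒ Q ⇒ Q x ⇒ Q x x ⇒ Q x x x ⇒ Q x x x x ⇒ x P x x x x ⇒ x y x x x x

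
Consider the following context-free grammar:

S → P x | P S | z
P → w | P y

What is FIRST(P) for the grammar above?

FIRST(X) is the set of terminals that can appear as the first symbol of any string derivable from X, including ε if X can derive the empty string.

We compute FIRST(P) using the standard algorithm.
FIRST(P) = {w}
FIRST(S) = {w, z}
Therefore, FIRST(P) = {w}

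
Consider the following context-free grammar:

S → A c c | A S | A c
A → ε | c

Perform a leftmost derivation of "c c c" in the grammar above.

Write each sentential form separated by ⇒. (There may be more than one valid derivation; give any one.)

S ⇒ A S ⇒ S ⇒ A c c ⇒ c c c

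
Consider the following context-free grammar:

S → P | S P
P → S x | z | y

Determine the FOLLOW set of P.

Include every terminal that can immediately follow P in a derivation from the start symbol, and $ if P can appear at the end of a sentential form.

We compute FOLLOW(P) using the standard algorithm.
FOLLOW(S) starts with {$}.
FIRST(P) = {y, z}
FIRST(S) = {y, z}
FOLLOW(P) = {$, x, y, z}
FOLLOW(S) = {$, x, y, z}
Therefore, FOLLOW(P) = {$, x, y, z}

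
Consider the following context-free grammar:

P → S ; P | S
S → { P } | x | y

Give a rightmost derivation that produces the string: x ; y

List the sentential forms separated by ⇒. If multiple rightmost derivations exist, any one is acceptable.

P ⇒ S ; P ⇒ S ; S ⇒ S ; y ⇒ x ; y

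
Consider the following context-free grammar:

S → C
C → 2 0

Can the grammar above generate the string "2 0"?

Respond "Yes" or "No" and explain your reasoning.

Yes - a valid derivation exists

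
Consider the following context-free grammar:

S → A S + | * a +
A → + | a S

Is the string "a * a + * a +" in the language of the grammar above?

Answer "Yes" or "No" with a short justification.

No - no valid derivation exists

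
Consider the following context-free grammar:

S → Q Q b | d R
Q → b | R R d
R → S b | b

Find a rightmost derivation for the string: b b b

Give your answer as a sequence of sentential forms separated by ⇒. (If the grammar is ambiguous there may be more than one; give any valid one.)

S ⇒ Q Q b ⇒ Q b b ⇒ b b b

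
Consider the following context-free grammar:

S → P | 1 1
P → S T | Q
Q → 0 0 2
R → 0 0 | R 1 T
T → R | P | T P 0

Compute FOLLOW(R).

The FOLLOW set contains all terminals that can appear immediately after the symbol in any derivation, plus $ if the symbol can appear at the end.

We compute FOLLOW(R) using the standard algorithm.
FOLLOW(S) starts with {$}.
FIRST(P) = {0, 1}
FIRST(Q) = {0}
FIRST(R) = {0}
FIRST(S) = {0, 1}
FIRST(T) = {0, 1}
FOLLOW(P) = {$, 0, 1}
FOLLOW(Q) = {$, 0, 1}
FOLLOW(R) = {$, 0, 1}
FOLLOW(S) = {$, 0, 1}
FOLLOW(T) = {$, 0, 1}
Therefore, FOLLOW(R) = {$, 0, 1}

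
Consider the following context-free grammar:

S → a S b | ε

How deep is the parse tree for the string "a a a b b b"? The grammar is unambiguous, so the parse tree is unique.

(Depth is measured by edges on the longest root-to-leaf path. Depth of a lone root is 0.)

4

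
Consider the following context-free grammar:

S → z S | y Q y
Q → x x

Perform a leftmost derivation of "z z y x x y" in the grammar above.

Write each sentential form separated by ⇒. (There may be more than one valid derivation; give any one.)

S ⇒ z S ⇒ z z S ⇒ z z y Q y ⇒ z z y x x y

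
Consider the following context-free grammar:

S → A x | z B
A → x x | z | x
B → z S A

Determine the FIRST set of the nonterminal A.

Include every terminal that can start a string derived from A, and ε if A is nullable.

We compute FIRST(A) using the standard algorithm.
FIRST(A) = {x, z}
FIRST(B) = {z}
FIRST(S) = {x, z}
Therefore, FIRST(A) = {x, z}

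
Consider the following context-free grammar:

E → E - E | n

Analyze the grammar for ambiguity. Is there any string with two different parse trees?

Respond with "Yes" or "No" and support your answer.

Yes - the string 'n - n - n - n - n' has two distinct parse trees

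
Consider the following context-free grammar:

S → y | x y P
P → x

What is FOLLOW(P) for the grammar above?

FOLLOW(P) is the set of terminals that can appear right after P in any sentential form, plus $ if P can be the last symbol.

We compute FOLLOW(P) using the standard algorithm.
FOLLOW(S) starts with {$}.
FIRST(P) = {x}
FIRST(S) = {x, y}
FOLLOW(P) = {$}
FOLLOW(S) = {$}
Therefore, FOLLOW(P) = {$}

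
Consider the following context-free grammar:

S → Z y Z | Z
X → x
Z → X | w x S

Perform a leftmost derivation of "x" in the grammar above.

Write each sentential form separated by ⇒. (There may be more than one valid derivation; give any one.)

S ⇒ Z ⇒ X ⇒ x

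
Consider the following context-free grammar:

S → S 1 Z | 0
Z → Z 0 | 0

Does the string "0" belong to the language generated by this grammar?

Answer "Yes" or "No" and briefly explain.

Yes - a valid derivation exists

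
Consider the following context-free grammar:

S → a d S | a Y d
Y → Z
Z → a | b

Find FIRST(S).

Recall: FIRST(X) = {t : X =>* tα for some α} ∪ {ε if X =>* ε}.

We compute FIRST(S) using the standard algorithm.
FIRST(S) = {a}
FIRST(Y) = {a, b}
FIRST(Z) = {a, b}
Therefore, FIRST(S) = {a}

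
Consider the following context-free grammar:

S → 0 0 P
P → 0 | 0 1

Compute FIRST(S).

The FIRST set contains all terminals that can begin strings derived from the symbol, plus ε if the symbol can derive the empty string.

We compute FIRST(S) using the standard algorithm.
FIRST(P) = {0}
FIRST(S) = {0}
Therefore, FIRST(S) = {0}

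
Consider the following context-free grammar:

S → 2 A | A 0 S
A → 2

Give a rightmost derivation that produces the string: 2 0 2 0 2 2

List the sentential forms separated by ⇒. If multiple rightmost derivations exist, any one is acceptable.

S ⇒ A 0 S ⇒ A 0 A 0 S ⇒ A 0 A 0 2 A ⇒ A 0 A 0 2 2 ⇒ A 0 2 0 2 2 ⇒ 2 0 2 0 2 2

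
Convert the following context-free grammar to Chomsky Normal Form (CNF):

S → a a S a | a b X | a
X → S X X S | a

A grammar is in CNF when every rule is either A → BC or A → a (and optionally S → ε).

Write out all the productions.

TA → a; TB → b; S → a; X → a; S → TA X0; X0 → TA X1; X1 → S TA; S → TA X2; X2 → TB X; X → S X3; X3 → X X4; X4 → X S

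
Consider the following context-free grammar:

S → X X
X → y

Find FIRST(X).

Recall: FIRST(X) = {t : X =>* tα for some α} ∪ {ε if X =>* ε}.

We compute FIRST(X) using the standard algorithm.
FIRST(S) = {y}
FIRST(X) = {y}
Therefore, FIRST(X) = {y}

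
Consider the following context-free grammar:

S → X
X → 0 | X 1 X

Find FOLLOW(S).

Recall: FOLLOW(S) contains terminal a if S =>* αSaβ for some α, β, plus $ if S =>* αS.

We compute FOLLOW(S) using the standard algorithm.
FOLLOW(S) starts with {$}.
FIRST(S) = {0}
FIRST(X) = {0}
FOLLOW(S) = {$}
FOLLOW(X) = {$, 1}
Therefore, FOLLOW(S) = {$}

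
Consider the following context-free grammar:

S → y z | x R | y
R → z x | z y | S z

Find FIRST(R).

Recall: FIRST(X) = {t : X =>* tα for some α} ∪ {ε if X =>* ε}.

We compute FIRST(R) using the standard algorithm.
FIRST(R) = {x, y, z}
FIRST(S) = {x, y}
Therefore, FIRST(R) = {x, y, z}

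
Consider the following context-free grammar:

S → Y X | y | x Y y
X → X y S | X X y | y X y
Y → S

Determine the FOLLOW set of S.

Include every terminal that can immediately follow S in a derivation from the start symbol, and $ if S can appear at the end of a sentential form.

We compute FOLLOW(S) using the standard algorithm.
FOLLOW(S) starts with {$}.
FIRST(S) = {x, y}
FIRST(X) = {y}
FIRST(Y) = {x, y}
FOLLOW(S) = {$, y}
FOLLOW(X) = {$, y}
FOLLOW(Y) = {y}
Therefore, FOLLOW(S) = {$, y}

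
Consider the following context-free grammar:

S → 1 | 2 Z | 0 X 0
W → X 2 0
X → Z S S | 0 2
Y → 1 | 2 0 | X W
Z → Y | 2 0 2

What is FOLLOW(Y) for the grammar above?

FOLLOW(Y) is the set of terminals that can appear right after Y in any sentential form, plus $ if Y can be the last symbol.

We compute FOLLOW(Y) using the standard algorithm.
FOLLOW(S) starts with {$}.
FIRST(S) = {0, 1, 2}
FIRST(W) = {0, 1, 2}
FIRST(X) = {0, 1, 2}
FIRST(Y) = {0, 1, 2}
FIRST(Z) = {0, 1, 2}
FOLLOW(S) = {$, 0, 1, 2}
FOLLOW(W) = {$, 0, 1, 2}
FOLLOW(X) = {0, 1, 2}
FOLLOW(Y) = {$, 0, 1, 2}
FOLLOW(Z) = {$, 0, 1, 2}
Therefore, FOLLOW(Y) = {$, 0, 1, 2}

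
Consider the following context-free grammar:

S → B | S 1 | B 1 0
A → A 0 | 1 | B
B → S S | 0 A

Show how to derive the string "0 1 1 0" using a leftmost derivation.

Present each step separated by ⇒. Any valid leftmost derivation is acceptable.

S ⇒ B 1 0 ⇒ 0 A 1 0 ⇒ 0 1 1 0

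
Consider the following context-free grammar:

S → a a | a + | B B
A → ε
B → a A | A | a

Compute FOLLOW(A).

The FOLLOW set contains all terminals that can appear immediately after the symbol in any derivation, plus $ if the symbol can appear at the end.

We compute FOLLOW(A) using the standard algorithm.
FOLLOW(S) starts with {$}.
FIRST(A) = {ε}
FIRST(B) = {a, ε}
FIRST(S) = {a, ε}
FOLLOW(A) = {$, a}
FOLLOW(B) = {$, a}
FOLLOW(S) = {$}
Therefore, FOLLOW(A) = {$, a}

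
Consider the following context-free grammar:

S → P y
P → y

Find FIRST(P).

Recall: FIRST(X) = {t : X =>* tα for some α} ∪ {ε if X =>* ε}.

We compute FIRST(P) using the standard algorithm.
FIRST(P) = {y}
FIRST(S) = {y}
Therefore, FIRST(P) = {y}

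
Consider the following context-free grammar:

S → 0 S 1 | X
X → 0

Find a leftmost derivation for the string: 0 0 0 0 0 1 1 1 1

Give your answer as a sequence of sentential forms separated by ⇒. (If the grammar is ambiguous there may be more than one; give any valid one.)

S ⇒ 0 S 1 ⇒ 0 0 S 1 1 ⇒ 0 0 0 S 1 1 1 ⇒ 0 0 0 0 S 1 1 1 1 ⇒ 0 0 0 0 X 1 1 1 1 ⇒ 0 0 0 0 0 1 1 1 1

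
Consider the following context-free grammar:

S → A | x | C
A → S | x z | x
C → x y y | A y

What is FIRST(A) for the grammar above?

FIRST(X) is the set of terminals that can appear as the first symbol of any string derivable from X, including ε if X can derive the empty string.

We compute FIRST(A) using the standard algorithm.
FIRST(A) = {x}
FIRST(C) = {x}
FIRST(S) = {x}
Therefore, FIRST(A) = {x}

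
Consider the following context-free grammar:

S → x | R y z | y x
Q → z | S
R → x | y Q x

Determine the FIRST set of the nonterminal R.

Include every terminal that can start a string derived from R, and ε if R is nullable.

We compute FIRST(R) using the standard algorithm.
FIRST(Q) = {x, y, z}
FIRST(R) = {x, y}
FIRST(S) = {x, y}
Therefore, FIRST(R) = {x, y}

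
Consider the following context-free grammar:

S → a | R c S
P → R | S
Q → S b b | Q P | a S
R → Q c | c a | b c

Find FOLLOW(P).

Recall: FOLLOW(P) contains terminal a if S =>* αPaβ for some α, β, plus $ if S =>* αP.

We compute FOLLOW(P) using the standard algorithm.
FOLLOW(S) starts with {$}.
FIRST(P) = {a, b, c}
FIRST(Q) = {a, b, c}
FIRST(R) = {a, b, c}
FIRST(S) = {a, b, c}
FOLLOW(P) = {a, b, c}
FOLLOW(Q) = {a, b, c}
FOLLOW(R) = {a, b, c}
FOLLOW(S) = {$, a, b, c}
Therefore, FOLLOW(P) = {a, b, c}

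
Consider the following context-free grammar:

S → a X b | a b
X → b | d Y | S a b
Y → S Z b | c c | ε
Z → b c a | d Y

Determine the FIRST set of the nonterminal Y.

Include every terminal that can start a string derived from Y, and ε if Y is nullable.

We compute FIRST(Y) using the standard algorithm.
FIRST(S) = {a}
FIRST(X) = {a, b, d}
FIRST(Y) = {a, c, ε}
FIRST(Z) = {b, d}
Therefore, FIRST(Y) = {a, c, ε}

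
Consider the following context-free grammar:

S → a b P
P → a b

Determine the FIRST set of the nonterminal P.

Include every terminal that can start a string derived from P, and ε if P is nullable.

We compute FIRST(P) using the standard algorithm.
FIRST(P) = {a}
FIRST(S) = {a}
Therefore, FIRST(P) = {a}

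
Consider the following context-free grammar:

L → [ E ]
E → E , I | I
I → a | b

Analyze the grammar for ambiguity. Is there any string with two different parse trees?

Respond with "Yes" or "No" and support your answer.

No - the grammar is unambiguous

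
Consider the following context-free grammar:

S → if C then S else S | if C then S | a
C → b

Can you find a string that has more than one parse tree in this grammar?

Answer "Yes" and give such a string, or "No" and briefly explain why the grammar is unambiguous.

Yes - the string 'if b then if b then if b then a else a else a' has two distinct parse trees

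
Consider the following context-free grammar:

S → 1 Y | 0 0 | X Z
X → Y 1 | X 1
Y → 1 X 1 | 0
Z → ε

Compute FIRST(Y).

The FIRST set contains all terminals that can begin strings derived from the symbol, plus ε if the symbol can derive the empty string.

We compute FIRST(Y) using the standard algorithm.
FIRST(S) = {0, 1}
FIRST(X) = {0, 1}
FIRST(Y) = {0, 1}
FIRST(Z) = {ε}
Therefore, FIRST(Y) = {0, 1}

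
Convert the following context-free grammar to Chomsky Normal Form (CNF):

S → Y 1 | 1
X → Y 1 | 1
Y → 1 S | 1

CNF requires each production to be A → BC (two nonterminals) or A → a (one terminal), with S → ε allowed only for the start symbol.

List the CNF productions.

T1 → 1; S → 1; X → 1; Y → 1; S → Y T1; X → Y T1; Y → T1 S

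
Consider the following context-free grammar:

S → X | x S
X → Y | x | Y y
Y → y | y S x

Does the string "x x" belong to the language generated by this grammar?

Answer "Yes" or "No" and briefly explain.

Yes - a valid derivation exists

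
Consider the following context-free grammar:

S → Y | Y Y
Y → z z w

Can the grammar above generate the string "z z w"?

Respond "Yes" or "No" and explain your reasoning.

Yes - a valid derivation exists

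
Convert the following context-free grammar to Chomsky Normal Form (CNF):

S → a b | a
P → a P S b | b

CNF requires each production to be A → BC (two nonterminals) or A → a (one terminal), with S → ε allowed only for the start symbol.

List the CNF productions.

TA → a; TB → b; S → a; P → b; S → TA TB; P → TA X0; X0 → P X1; X1 → S TB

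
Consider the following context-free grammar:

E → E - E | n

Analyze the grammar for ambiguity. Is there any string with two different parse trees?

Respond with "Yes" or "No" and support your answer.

Yes - the string 'n - n - n - n' has two distinct parse trees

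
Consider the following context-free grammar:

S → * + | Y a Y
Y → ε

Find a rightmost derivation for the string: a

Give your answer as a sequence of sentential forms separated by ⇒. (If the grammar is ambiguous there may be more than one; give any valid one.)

S ⇒ Y a Y ⇒ Y a ⇒ a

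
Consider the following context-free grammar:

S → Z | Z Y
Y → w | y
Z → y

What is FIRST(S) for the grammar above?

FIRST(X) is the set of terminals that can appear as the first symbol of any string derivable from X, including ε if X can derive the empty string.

We compute FIRST(S) using the standard algorithm.
FIRST(S) = {y}
FIRST(Y) = {w, y}
FIRST(Z) = {y}
Therefore, FIRST(S) = {y}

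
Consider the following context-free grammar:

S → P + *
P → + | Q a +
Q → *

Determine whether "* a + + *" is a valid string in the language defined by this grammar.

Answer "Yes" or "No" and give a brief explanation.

Yes - a valid derivation exists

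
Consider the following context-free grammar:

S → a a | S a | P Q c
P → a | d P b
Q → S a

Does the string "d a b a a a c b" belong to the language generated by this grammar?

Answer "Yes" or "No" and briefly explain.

No - no valid derivation exists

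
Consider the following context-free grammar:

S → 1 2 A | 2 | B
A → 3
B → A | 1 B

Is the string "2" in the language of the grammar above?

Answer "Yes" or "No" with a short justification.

Yes - a valid derivation exists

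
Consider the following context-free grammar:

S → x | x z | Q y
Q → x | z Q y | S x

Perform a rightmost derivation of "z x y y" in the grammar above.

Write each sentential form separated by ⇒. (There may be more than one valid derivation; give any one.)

S ⇒ Q y ⇒ z Q y y ⇒ z x y y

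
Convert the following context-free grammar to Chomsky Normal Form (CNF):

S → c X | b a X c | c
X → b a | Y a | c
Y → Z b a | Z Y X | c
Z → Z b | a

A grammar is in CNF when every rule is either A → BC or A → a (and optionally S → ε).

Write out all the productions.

TC → c; TB → b; TA → a; S → c; X → c; Y → c; Z → a; S → TC X; S → TB X0; X0 → TA X1; X1 → X TC; X → TB TA; X → Y TA; Y → Z X2; X2 → TB TA; Y → Z X3; X3 → Y X; Z → Z TB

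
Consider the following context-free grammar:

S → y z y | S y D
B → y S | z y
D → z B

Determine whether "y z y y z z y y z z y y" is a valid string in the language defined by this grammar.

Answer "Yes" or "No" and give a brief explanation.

No - no valid derivation exists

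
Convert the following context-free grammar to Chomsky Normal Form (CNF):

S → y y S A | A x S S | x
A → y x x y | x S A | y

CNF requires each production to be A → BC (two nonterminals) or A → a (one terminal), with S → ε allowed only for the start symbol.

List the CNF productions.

TY → y; TX → x; S → x; A → y; S → TY X0; X0 → TY X1; X1 → S A; S → A X2; X2 → TX X3; X3 → S S; A → TY X4; X4 → TX X5; X5 → TX TY; A → TX X6; X6 → S A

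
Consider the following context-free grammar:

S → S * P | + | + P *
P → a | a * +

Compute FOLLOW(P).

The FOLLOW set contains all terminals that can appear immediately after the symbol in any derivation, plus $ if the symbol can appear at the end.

We compute FOLLOW(P) using the standard algorithm.
FOLLOW(S) starts with {$}.
FIRST(P) = {a}
FIRST(S) = {+}
FOLLOW(P) = {$, *}
FOLLOW(S) = {$, *}
Therefore, FOLLOW(P) = {$, *}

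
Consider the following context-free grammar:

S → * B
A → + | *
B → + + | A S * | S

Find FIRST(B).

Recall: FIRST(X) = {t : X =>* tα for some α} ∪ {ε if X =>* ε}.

We compute FIRST(B) using the standard algorithm.
FIRST(A) = {*, +}
FIRST(B) = {*, +}
FIRST(S) = {*}
Therefore, FIRST(B) = {*, +}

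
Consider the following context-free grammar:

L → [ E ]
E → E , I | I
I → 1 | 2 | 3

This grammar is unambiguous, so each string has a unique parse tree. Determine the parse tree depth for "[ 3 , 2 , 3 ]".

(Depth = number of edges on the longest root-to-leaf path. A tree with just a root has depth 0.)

5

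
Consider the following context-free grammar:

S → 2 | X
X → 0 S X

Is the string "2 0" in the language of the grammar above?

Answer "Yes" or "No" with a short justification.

No - no valid derivation exists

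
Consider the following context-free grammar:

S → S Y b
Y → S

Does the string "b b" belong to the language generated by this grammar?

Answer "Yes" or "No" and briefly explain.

No - no valid derivation exists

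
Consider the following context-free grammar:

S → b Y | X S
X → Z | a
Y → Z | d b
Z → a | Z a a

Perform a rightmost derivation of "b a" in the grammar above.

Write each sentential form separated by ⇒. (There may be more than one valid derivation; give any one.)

S ⇒ b Y ⇒ b Z ⇒ b a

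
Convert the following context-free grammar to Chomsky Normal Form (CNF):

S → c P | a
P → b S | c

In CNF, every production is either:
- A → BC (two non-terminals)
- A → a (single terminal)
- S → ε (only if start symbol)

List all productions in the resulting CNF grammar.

TC → c; S → a; TB → b; P → c; S → TC P; P → TB S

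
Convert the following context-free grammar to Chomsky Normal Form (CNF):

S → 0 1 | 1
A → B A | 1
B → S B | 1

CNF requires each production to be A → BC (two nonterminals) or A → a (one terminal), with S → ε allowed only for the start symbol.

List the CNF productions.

T0 → 0; T1 → 1; S → 1; A → 1; B → 1; S → T0 T1; A → B A; B → S B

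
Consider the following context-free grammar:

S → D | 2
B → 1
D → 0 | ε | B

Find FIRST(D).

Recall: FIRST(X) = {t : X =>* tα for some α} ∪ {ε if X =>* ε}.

We compute FIRST(D) using the standard algorithm.
FIRST(B) = {1}
FIRST(D) = {0, 1, ε}
FIRST(S) = {0, 1, 2, ε}
Therefore, FIRST(D) = {0, 1, ε}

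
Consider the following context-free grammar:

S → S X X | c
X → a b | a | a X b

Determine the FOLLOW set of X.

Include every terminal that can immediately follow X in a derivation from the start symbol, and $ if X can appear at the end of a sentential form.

We compute FOLLOW(X) using the standard algorithm.
FOLLOW(S) starts with {$}.
FIRST(S) = {c}
FIRST(X) = {a}
FOLLOW(S) = {$, a}
FOLLOW(X) = {$, a, b}
Therefore, FOLLOW(X) = {$, a, b}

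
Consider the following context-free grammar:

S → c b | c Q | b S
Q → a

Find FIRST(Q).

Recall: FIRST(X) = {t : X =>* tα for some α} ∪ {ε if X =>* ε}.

We compute FIRST(Q) using the standard algorithm.
FIRST(Q) = {a}
FIRST(S) = {b, c}
Therefore, FIRST(Q) = {a}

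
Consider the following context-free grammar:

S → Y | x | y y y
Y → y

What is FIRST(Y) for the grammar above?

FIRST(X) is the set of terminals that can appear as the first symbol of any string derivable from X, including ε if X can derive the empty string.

We compute FIRST(Y) using the standard algorithm.
FIRST(S) = {x, y}
FIRST(Y) = {y}
Therefore, FIRST(Y) = {y}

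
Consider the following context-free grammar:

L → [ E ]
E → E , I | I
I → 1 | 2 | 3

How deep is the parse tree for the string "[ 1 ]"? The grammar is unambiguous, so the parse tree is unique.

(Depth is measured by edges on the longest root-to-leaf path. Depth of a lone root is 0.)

3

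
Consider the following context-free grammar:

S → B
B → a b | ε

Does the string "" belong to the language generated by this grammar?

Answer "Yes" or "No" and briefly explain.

Yes - a valid derivation exists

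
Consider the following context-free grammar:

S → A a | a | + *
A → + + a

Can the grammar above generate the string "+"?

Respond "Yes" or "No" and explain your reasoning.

No - no valid derivation exists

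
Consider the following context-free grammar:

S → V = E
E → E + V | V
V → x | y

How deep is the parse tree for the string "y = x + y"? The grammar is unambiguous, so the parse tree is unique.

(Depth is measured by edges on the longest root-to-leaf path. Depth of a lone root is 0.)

4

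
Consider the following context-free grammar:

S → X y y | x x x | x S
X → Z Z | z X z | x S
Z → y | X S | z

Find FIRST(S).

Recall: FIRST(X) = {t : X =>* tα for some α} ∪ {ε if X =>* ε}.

We compute FIRST(S) using the standard algorithm.
FIRST(S) = {x, y, z}
FIRST(X) = {x, y, z}
FIRST(Z) = {x, y, z}
Therefore, FIRST(S) = {x, y, z}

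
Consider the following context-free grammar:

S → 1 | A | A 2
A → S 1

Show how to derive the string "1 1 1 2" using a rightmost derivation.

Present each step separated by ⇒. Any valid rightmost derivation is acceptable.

S ⇒ A 2 ⇒ S 1 2 ⇒ A 1 2 ⇒ S 1 1 2 ⇒ 1 1 1 2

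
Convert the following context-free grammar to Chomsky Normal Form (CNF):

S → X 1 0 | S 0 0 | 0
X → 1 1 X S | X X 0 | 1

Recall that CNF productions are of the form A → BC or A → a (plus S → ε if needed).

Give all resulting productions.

T1 → 1; T0 → 0; S → 0; X → 1; S → X X0; X0 → T1 T0; S → S X1; X1 → T0 T0; X → T1 X2; X2 → T1 X3; X3 → X S; X → X X4; X4 → X T0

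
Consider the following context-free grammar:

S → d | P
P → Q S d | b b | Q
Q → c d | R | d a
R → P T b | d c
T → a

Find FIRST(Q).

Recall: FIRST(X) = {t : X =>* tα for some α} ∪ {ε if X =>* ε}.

We compute FIRST(Q) using the standard algorithm.
FIRST(P) = {b, c, d}
FIRST(Q) = {b, c, d}
FIRST(R) = {b, c, d}
FIRST(S) = {b, c, d}
FIRST(T) = {a}
Therefore, FIRST(Q) = {b, c, d}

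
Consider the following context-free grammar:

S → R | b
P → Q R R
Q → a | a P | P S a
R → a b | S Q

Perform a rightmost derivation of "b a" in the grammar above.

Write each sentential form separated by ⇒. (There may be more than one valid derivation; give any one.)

S ⇒ R ⇒ S Q ⇒ S a ⇒ b a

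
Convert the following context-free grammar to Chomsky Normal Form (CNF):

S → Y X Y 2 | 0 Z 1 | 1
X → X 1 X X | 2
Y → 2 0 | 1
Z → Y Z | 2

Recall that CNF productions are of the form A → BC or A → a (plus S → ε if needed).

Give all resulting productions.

T2 → 2; T0 → 0; T1 → 1; S → 1; X → 2; Y → 1; Z → 2; S → Y X0; X0 → X X1; X1 → Y T2; S → T0 X2; X2 → Z T1; X → X X3; X3 → T1 X4; X4 → X X; Y → T2 T0; Z → Y Z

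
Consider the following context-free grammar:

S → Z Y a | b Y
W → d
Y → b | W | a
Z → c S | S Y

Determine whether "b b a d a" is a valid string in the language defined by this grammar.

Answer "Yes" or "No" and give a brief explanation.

Yes - a valid derivation exists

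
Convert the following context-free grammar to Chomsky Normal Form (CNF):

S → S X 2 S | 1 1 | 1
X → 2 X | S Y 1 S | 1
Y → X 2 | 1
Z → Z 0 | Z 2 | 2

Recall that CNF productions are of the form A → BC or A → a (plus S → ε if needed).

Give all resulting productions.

T2 → 2; T1 → 1; S → 1; X → 1; Y → 1; T0 → 0; Z → 2; S → S X0; X0 → X X1; X1 → T2 S; S → T1 T1; X → T2 X; X → S X2; X2 → Y X3; X3 → T1 S; Y → X T2; Z → Z T0; Z → Z T2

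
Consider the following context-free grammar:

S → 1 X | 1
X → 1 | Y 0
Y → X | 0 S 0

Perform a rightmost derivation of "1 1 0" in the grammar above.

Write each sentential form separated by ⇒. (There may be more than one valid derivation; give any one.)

S ⇒ 1 X ⇒ 1 Y 0 ⇒ 1 X 0 ⇒ 1 1 0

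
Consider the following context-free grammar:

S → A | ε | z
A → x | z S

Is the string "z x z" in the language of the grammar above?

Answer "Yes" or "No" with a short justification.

No - no valid derivation exists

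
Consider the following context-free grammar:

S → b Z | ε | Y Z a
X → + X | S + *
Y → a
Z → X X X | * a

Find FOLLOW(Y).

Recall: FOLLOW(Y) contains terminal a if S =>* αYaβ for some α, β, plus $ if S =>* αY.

We compute FOLLOW(Y) using the standard algorithm.
FOLLOW(S) starts with {$}.
FIRST(S) = {a, b, ε}
FIRST(X) = {+, a, b}
FIRST(Y) = {a}
FIRST(Z) = {*, +, a, b}
FOLLOW(S) = {$, +}
FOLLOW(X) = {$, +, a, b}
FOLLOW(Y) = {*, +, a, b}
FOLLOW(Z) = {$, +, a}
Therefore, FOLLOW(Y) = {*, +, a, b}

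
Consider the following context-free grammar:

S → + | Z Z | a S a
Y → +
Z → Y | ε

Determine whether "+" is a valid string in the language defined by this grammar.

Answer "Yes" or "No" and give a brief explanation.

Yes - a valid derivation exists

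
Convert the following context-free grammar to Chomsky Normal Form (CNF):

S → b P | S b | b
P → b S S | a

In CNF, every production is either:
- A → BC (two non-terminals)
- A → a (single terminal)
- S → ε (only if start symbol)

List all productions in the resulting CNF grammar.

TB → b; S → b; P → a; S → TB P; S → S TB; P → TB X0; X0 → S S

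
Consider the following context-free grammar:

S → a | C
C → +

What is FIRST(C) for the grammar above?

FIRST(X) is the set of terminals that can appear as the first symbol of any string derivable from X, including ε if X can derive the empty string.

We compute FIRST(C) using the standard algorithm.
FIRST(C) = {+}
FIRST(S) = {+, a}
Therefore, FIRST(C) = {+}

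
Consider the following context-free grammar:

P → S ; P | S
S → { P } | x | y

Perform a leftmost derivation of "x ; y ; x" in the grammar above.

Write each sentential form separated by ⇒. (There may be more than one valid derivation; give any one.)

P ⇒ S ; P ⇒ x ; P ⇒ x ; S ; P ⇒ x ; y ; P ⇒ x ; y ; S ⇒ x ; y ; x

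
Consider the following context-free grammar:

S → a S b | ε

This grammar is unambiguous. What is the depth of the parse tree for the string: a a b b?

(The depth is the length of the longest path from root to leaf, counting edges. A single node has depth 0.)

3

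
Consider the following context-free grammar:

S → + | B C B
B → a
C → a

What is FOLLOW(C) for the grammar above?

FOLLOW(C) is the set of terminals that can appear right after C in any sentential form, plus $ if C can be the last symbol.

We compute FOLLOW(C) using the standard algorithm.
FOLLOW(S) starts with {$}.
FIRST(B) = {a}
FIRST(C) = {a}
FIRST(S) = {+, a}
FOLLOW(B) = {$, a}
FOLLOW(C) = {a}
FOLLOW(S) = {$}
Therefore, FOLLOW(C) = {a}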